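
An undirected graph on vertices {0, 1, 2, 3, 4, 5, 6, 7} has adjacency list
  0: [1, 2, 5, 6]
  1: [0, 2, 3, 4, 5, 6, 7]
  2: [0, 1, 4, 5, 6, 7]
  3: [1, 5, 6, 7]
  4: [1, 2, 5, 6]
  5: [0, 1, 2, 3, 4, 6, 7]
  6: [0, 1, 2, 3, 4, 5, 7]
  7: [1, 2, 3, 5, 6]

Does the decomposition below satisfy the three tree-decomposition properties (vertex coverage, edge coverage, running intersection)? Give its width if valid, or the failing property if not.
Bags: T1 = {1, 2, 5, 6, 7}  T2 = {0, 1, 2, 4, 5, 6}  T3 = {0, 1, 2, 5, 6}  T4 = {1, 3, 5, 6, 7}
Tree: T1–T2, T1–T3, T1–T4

A tree decomposition must satisfy three properties: every vertex lies in some bag; for every edge, both endpoints lie together in some bag; and for every vertex, the bags containing it form a connected subtree. Here bags containing vertex 0 are not connected in the tree, so the decomposition is invalid.

No — bags containing vertex 0 are not connected in the tree.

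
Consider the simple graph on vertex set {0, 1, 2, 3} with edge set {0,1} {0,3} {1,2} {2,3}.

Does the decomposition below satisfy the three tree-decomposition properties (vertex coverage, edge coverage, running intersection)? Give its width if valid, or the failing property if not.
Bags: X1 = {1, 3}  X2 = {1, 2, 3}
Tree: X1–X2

A tree decomposition must satisfy three properties: every vertex lies in some bag; for every edge, both endpoints lie together in some bag; and for every vertex, the bags containing it form a connected subtree. Here vertex 0 appears in no bag, so the decomposition is invalid.

No — vertex 0 appears in no bag.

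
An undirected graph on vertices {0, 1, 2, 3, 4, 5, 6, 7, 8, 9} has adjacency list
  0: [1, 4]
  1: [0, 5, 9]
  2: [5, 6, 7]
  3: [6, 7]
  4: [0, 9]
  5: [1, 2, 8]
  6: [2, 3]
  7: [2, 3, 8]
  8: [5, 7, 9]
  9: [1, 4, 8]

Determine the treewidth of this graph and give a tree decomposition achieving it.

Each bag holds 3 vertices, so the decomposition has width 2, which upper-bounds the treewidth. For the lower bound, G contains the cycle 3–6–2–7–3, so G is not a forest; only forests have treewidth ≤ 1, hence tw(G) ≥ 2. Hence tw(G) = 2 exactly.

Treewidth 2.
Bags: B1 = {3, 6, 7}  B2 = {2, 6, 7}  B3 = {2, 7, 8}  B4 = {2, 5, 8}  B5 = {5, 8, 9}  B6 = {1, 5, 9}  B7 = {1, 4, 9}  B8 = {0, 1, 4}
Tree: B1–B2, B2–B3, B3–B4, B4–B5, B5–B6, B6–B7, B7–B8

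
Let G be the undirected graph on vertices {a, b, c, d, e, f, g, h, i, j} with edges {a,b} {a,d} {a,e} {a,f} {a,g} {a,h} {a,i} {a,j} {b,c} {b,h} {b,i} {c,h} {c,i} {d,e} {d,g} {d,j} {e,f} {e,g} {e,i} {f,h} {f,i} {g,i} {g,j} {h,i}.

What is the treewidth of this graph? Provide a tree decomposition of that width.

Treewidth 3.
One such decomposition:
Bags: B1 = {a, f, h, i}  B2 = {a, e, f, i}  B3 = {a, b, h, i}  B4 = {a, e, g, i}  B5 = {b, c, h, i}  B6 = {a, d, e, g}  B7 = {a, d, g, j}
Tree: B1–B2, B1–B3, B2–B4, B3–B5, B4–B6, B6–B7

Every bag has size at most 4, so the width is 4 − 1 = 3 and tw(G) ≤ 3. For the lower bound, the 4 vertices {b, c, h, i} are pairwise adjacent, and any tree decomposition puts a clique entirely inside one bag — forcing width ≥ 3. Hence tw(G) = 3 exactly.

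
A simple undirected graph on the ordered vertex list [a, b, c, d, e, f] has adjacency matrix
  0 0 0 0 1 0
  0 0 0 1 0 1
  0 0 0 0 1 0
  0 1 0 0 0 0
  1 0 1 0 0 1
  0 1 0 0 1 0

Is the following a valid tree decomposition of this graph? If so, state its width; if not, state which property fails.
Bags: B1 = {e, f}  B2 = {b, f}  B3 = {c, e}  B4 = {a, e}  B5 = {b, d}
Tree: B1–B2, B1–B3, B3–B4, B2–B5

Yes; width 1.

Checking the three conditions: (i) the bags cover all of {a, b, c, d, e, f}; (ii) for each edge, some bag contains both endpoints; (iii) the bags containing any fixed vertex form a subtree. All hold, so the decomposition is valid with width 2 − 1 = 1.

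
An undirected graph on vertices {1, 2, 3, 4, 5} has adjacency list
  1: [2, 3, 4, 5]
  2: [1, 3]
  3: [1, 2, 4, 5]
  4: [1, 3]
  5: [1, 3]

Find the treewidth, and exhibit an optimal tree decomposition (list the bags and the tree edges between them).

The largest bag has 3 vertices, giving width 2; this decomposition certifies tw(G) ≤ 2. Conversely, {1, 2, 3} is a clique of size 3, and the vertices of any clique must share a bag in every tree decomposition; so some bag has ≥ 3 vertices and tw(G) ≥ 2. The upper and lower bounds meet at 2, so that is the treewidth.

Treewidth 2.
Bags: B1 = {1, 3, 5}  B2 = {1, 2, 3}  B3 = {1, 3, 4}
Tree: B1–B2, B1–B3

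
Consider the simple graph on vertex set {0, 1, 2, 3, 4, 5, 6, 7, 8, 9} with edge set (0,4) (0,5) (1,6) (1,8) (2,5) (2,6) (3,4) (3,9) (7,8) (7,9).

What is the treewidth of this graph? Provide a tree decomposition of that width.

Treewidth 2.
One optimal decomposition is:
Bags: B1 = {0, 3, 4}  B2 = {0, 3, 5}  B3 = {2, 3, 5}  B4 = {2, 3, 6}  B5 = {1, 3, 6}  B6 = {1, 3, 8}  B7 = {3, 7, 8}  B8 = {3, 7, 9}
Tree: B1–B2, B2–B3, B3–B4, B4–B5, B5–B6, B6–B7, B7–B8

Every bag has size at most 3, so the width is 3 − 1 = 2 and tw(G) ≤ 2. For the lower bound, G contains the cycle 3–4–0–5–2–6–1–8–7–9–3, so G is not a forest; only forests have treewidth ≤ 1, hence tw(G) ≥ 2. Hence tw(G) = 2 exactly.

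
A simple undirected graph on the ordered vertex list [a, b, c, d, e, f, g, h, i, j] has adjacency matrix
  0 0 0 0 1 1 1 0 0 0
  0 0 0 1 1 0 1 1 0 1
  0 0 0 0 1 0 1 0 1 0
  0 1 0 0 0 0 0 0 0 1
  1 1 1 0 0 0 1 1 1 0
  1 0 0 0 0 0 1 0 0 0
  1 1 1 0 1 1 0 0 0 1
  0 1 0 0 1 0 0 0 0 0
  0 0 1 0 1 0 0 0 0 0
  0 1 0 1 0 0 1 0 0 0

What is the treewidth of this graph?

2

A width-2 tree decomposition is:
Bags: B1 = {a, e, g}  B2 = {c, e, g}  B3 = {a, f, g}  B4 = {b, e, g}  B5 = {b, e, h}  B6 = {c, e, i}  B7 = {b, g, j}  B8 = {b, d, j}
Tree: B1–B2, B1–B3, B1–B4, B4–B5, B2–B6, B4–B7, B7–B8
Every bag has size at most 3, so the width is 3 − 1 = 2 and tw(G) ≤ 2. Conversely, {b, d, j} is a clique of size 3, and the vertices of any clique must share a bag in every tree decomposition; so some bag has ≥ 3 vertices and tw(G) ≥ 2. Combining the bounds, tw(G) = 2.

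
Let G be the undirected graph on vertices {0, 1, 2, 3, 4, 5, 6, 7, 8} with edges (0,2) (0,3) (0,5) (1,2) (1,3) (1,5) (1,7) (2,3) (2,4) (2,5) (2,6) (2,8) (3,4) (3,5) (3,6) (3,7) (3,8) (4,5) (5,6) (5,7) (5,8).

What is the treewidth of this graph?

A width-3 tree decomposition is:
Bags: B1 = {2, 3, 5, 6}  B2 = {0, 2, 3, 5}  B3 = {1, 2, 3, 5}  B4 = {1, 3, 5, 7}  B5 = {2, 3, 5, 8}  B6 = {2, 3, 4, 5}
Tree: B1–B2, B2–B3, B3–B4, B2–B5, B5–B6
The largest bag has 4 vertices, giving width 3; this decomposition certifies tw(G) ≤ 3. Conversely, {0, 2, 3, 5} is a clique of size 4, and the vertices of any clique must share a bag in every tree decomposition; so some bag has ≥ 4 vertices and tw(G) ≥ 3. Combining the bounds, tw(G) = 3.

3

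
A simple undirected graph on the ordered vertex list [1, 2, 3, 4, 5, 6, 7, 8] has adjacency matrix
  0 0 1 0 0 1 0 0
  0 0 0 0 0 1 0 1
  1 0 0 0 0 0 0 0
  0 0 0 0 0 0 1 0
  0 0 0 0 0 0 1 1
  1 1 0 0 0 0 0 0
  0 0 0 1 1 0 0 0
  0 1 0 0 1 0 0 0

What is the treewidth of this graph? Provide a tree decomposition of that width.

Treewidth 1.
One such decomposition:
Bags: B1 = {4, 7}  B2 = {5, 7}  B3 = {5, 8}  B4 = {2, 8}  B5 = {2, 6}  B6 = {1, 6}  B7 = {1, 3}
Tree: B1–B2, B2–B3, B3–B4, B4–B5, B5–B6, B6–B7

Each bag holds 2 vertices, so the decomposition has width 1, which upper-bounds the treewidth. G has an edge, so its treewidth is at least 1. Therefore the treewidth is 1.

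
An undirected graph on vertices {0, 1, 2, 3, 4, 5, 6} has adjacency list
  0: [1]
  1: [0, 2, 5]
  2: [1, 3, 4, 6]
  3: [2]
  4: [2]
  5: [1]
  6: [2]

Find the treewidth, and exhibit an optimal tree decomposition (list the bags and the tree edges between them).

Treewidth 1.
One optimal decomposition is:
Bags: B1 = {2, 6}  B2 = {1, 2}  B3 = {1, 5}  B4 = {0, 1}  B5 = {2, 4}  B6 = {2, 3}
Tree: B1–B2, B2–B3, B2–B4, B2–B5, B1–B6

Every bag has size at most 2, so the width is 2 − 1 = 1 and tw(G) ≤ 1. Since G has at least one edge (e.g. 6–2), it is not an edgeless graph, so tw(G) ≥ 1. Combining the bounds, tw(G) = 1.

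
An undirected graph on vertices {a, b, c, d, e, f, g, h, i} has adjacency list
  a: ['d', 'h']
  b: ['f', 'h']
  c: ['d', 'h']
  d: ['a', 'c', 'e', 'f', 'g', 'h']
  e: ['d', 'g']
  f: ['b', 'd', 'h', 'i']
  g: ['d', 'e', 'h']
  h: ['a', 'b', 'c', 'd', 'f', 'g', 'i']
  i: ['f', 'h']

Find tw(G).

2

A width-2 tree decomposition is:
Bags: B1 = {d, g, h}  B2 = {c, d, h}  B3 = {d, e, g}  B4 = {d, f, h}  B5 = {a, d, h}  B6 = {f, h, i}  B7 = {b, f, h}
Tree: B1–B2, B1–B3, B1–B4, B2–B5, B4–B6, B6–B7
The largest bag has 3 vertices, giving width 2; this decomposition certifies tw(G) ≤ 2. Conversely, {d, e, g} is a clique of size 3, and the vertices of any clique must share a bag in every tree decomposition; so some bag has ≥ 3 vertices and tw(G) ≥ 2. Therefore the treewidth is 2.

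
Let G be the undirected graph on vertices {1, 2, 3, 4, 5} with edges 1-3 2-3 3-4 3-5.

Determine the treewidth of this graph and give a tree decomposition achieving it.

Treewidth 1.
Bags: B1 = {2, 3}  B2 = {1, 3}  B3 = {3, 5}  B4 = {3, 4}
Tree: B1–B2, B2–B3, B1–B4

Each bag holds 2 vertices, so the decomposition has width 1, which upper-bounds the treewidth. G has an edge, so its treewidth is at least 1. The upper and lower bounds meet at 1, so that is the treewidth.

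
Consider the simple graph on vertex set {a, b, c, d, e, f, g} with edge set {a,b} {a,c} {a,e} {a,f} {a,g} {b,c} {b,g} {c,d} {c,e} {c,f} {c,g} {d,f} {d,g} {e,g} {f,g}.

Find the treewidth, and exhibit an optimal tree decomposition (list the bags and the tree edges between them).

Each bag holds 4 vertices, so the decomposition has width 3, which upper-bounds the treewidth. For the lower bound, the 4 vertices {c, d, f, g} are pairwise adjacent, and any tree decomposition puts a clique entirely inside one bag — forcing width ≥ 3. Hence tw(G) = 3 exactly.

Treewidth 3.
Bags: B1 = {c, d, f, g}  B2 = {a, c, f, g}  B3 = {a, c, e, g}  B4 = {a, b, c, g}
Tree: B1–B2, B2–B3, B3–B4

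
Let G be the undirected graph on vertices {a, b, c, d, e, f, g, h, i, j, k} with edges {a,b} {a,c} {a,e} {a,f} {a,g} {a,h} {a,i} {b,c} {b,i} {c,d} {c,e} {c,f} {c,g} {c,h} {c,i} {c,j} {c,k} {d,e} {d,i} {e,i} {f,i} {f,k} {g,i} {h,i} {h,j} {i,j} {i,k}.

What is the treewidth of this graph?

A width-3 tree decomposition is:
Bags: B1 = {a, c, g, i}  B2 = {a, c, f, i}  B3 = {a, b, c, i}  B4 = {a, c, h, i}  B5 = {c, f, i, k}  B6 = {a, c, e, i}  B7 = {c, d, e, i}  B8 = {c, h, i, j}
Tree: B1–B2, B1–B3, B2–B4, B2–B5, B1–B6, B6–B7, B4–B8
Each bag holds 4 vertices, so the decomposition has width 3, which upper-bounds the treewidth. On the other hand G contains the 4-clique {c, d, e, i}. A clique must lie in a single bag of any decomposition, so no decomposition can have width below 3. The upper and lower bounds meet at 3, so that is the treewidth.

3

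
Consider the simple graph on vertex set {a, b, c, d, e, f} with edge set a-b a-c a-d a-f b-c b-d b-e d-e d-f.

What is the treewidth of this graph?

A width-2 tree decomposition is:
Bags: B1 = {a, b, c}  B2 = {a, b, d}  B3 = {b, d, e}  B4 = {a, d, f}
Tree: B1–B2, B2–B3, B2–B4
Each bag holds 3 vertices, so the decomposition has width 2, which upper-bounds the treewidth. On the other hand G contains the 3-clique {b, d, e}. A clique must lie in a single bag of any decomposition, so no decomposition can have width below 2. Hence tw(G) = 2 exactly.

2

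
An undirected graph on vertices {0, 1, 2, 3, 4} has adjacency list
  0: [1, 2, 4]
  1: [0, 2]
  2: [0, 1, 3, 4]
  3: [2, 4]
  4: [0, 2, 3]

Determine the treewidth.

2

A width-2 tree decomposition is:
Bags: B1 = {0, 2, 4}  B2 = {0, 1, 2}  B3 = {2, 3, 4}
Tree: B1–B2, B1–B3
The largest bag has 3 vertices, giving width 2; this decomposition certifies tw(G) ≤ 2. On the other hand G contains the 3-clique {0, 1, 2}. A clique must lie in a single bag of any decomposition, so no decomposition can have width below 2. The upper and lower bounds meet at 2, so that is the treewidth.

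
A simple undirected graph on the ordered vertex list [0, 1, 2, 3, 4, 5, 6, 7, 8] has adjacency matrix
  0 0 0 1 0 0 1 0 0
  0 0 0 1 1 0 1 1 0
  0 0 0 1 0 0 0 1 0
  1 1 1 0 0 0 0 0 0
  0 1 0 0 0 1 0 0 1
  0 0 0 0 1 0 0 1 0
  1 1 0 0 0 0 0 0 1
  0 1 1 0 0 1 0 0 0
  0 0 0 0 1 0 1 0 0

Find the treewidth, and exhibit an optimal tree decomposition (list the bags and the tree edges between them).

Treewidth 3.
Bags: B1 = {2, 4, 5, 7}  B2 = {1, 2, 4, 7}  B3 = {1, 2, 3, 4}  B4 = {1, 3, 4, 8}  B5 = {1, 3, 6, 8}  B6 = {0, 3, 6, 8}
Tree: B1–B2, B2–B3, B3–B4, B4–B5, B5–B6

The largest bag has 4 vertices, giving width 3; this decomposition certifies tw(G) ≤ 3. For the lower bound: the 4 vertex sets {2,5,7}, {4}, {1}, {0,3,6,8} are disjoint, each induces a connected subgraph, and every pair is joined by at least one edge of G. Contracting each set to a single vertex therefore yields K_{4} as a minor, and since treewidth is minor-monotone, tw(G) ≥ tw(K_{4}) = 3. Therefore the treewidth is 3.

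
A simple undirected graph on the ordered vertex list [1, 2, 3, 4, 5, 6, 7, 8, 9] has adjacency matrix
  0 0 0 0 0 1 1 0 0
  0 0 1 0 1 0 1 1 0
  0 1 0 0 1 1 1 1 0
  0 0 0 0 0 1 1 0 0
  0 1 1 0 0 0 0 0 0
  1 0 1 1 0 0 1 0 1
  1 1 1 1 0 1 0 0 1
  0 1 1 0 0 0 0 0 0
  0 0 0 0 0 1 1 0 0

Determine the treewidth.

2

A width-2 tree decomposition is:
Bags: B1 = {2, 3, 7}  B2 = {3, 6, 7}  B3 = {2, 3, 5}  B4 = {4, 6, 7}  B5 = {6, 7, 9}  B6 = {1, 6, 7}  B7 = {2, 3, 8}
Tree: B1–B2, B1–B3, B2–B4, B4–B5, B5–B6, B3–B7
The largest bag has 3 vertices, giving width 2; this decomposition certifies tw(G) ≤ 2. On the other hand G contains the 3-clique {2, 3, 8}. A clique must lie in a single bag of any decomposition, so no decomposition can have width below 2. The upper and lower bounds meet at 2, so that is the treewidth.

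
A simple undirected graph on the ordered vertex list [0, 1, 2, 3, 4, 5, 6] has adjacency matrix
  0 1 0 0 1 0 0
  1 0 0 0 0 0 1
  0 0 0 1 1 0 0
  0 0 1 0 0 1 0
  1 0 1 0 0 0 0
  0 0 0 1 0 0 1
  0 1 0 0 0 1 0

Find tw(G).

A width-2 tree decomposition is:
Bags: B1 = {0, 2, 4}  B2 = {0, 1, 2}  B3 = {1, 2, 6}  B4 = {2, 5, 6}  B5 = {2, 3, 5}
Tree: B1–B2, B2–B3, B3–B4, B4–B5
The largest bag has 3 vertices, giving width 2; this decomposition certifies tw(G) ≤ 2. The edges 2–4–0–1–6–5–3–2 form a cycle, so G is not a tree and its treewidth is at least 2. Combining the bounds, tw(G) = 2.

2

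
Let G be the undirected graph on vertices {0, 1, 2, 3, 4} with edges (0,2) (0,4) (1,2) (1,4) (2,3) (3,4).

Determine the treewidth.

2

A width-2 tree decomposition is:
Bags: B1 = {1, 2, 4}  B2 = {2, 3, 4}  B3 = {0, 2, 4}
Tree: B1–B2, B2–B3
The largest bag has 3 vertices, giving width 2; this decomposition certifies tw(G) ≤ 2. For the lower bound, G contains the cycle 2–1–4–3–2, so G is not a forest; only forests have treewidth ≤ 1, hence tw(G) ≥ 2. Therefore the treewidth is 2.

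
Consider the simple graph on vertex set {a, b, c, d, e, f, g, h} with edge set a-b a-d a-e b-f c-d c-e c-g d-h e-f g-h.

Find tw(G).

A width-2 tree decomposition is:
Bags: B1 = {b, e, f}  B2 = {a, b, e}  B3 = {a, c, e}  B4 = {a, c, d}  B5 = {c, d, g}  B6 = {d, g, h}
Tree: B1–B2, B2–B3, B3–B4, B4–B5, B5–B6
The largest bag has 3 vertices, giving width 2; this decomposition certifies tw(G) ≤ 2. The edges f–b–a–e–f form a cycle, so G is not a tree and its treewidth is at least 2. Hence tw(G) = 2 exactly.

2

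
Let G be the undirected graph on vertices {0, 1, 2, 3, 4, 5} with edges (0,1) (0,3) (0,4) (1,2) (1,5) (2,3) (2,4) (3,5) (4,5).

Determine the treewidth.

3

A width-3 tree decomposition is:
Bags: B1 = {0, 1, 3, 4}  B2 = {1, 3, 4, 5}  B3 = {1, 2, 3, 4}
Tree: B1–B2, B2–B3
Every bag has size at most 4, so the width is 4 − 1 = 3 and tw(G) ≤ 3. For the lower bound: the 4 vertex sets {0,4}, {3,5}, {1}, {2} are disjoint, each induces a connected subgraph, and every pair is joined by at least one edge of G. Contracting each set to a single vertex therefore yields K_{4} as a minor, and since treewidth is minor-monotone, tw(G) ≥ tw(K_{4}) = 3. Combining the bounds, tw(G) = 3.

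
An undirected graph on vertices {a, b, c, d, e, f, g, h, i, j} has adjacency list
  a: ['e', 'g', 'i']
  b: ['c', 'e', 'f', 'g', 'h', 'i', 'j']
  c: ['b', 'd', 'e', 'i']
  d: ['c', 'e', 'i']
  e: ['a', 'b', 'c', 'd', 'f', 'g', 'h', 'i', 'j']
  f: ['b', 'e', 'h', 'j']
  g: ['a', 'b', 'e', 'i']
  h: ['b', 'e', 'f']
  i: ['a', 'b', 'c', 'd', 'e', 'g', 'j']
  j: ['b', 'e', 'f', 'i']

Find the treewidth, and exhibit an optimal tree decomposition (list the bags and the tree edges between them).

Treewidth 3.
One such decomposition:
Bags: B1 = {b, e, i, j}  B2 = {b, e, g, i}  B3 = {b, c, e, i}  B4 = {a, e, g, i}  B5 = {c, d, e, i}  B6 = {b, e, f, j}  B7 = {b, e, f, h}
Tree: B1–B2, B2–B3, B2–B4, B3–B5, B1–B6, B6–B7

The largest bag has 4 vertices, giving width 3; this decomposition certifies tw(G) ≤ 3. Conversely, {c, d, e, i} is a clique of size 4, and the vertices of any clique must share a bag in every tree decomposition; so some bag has ≥ 4 vertices and tw(G) ≥ 3. Therefore the treewidth is 3.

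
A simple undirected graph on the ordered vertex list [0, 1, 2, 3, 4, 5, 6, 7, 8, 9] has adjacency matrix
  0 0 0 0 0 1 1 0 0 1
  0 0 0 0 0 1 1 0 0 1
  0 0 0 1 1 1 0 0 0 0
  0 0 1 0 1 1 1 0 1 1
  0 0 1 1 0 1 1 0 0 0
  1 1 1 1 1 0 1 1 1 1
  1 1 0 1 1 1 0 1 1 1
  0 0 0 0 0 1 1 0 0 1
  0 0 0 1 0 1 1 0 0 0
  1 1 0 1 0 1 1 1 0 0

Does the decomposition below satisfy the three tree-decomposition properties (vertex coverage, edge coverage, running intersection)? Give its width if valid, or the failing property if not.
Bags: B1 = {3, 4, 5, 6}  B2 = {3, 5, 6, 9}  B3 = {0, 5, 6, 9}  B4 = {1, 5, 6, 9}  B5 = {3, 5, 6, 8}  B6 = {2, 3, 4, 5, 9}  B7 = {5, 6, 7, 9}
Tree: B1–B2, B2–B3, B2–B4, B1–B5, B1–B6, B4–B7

A tree decomposition must satisfy three properties: every vertex lies in some bag; for every edge, both endpoints lie together in some bag; and for every vertex, the bags containing it form a connected subtree. Here bags containing vertex 9 are not connected in the tree, so the decomposition is invalid.

No — bags containing vertex 9 are not connected in the tree.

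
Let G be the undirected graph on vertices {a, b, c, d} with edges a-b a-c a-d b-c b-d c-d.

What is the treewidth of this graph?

3

A width-3 tree decomposition is:
Bags: B1 = {a, b, c, d}
Tree: (single bag)
A single bag containing all 4 vertices is trivially a valid decomposition of width 3. For the lower bound, the 4 vertices {a, b, c, d} are pairwise adjacent, and any tree decomposition puts a clique entirely inside one bag — forcing width ≥ 3. The upper and lower bounds meet at 3, so that is the treewidth.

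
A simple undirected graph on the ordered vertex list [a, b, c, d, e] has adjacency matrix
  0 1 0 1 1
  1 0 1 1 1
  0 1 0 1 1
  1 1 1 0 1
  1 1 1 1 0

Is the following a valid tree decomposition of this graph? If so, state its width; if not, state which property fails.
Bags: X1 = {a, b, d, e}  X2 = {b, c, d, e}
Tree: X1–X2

Yes; width 3.

Every vertex of G appears in some bag (union = {a, b, c, d, e}); every edge is covered by a bag; and for each vertex v the set of bags containing v is connected in the bag tree. The decomposition is therefore valid. The largest bag has 4 vertices, so the width is 3.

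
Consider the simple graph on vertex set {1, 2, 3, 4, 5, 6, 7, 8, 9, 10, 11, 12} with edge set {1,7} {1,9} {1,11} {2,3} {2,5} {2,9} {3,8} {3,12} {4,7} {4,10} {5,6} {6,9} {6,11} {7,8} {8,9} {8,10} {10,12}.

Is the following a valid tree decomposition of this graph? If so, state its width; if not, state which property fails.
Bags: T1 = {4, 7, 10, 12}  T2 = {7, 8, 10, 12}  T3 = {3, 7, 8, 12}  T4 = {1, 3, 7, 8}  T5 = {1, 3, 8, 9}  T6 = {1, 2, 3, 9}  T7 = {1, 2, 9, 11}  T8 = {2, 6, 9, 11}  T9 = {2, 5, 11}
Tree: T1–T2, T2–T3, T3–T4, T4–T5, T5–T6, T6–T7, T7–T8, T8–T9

No — edge (6,5) lies in no bag.

A tree decomposition must satisfy three properties: every vertex lies in some bag; for every edge, both endpoints lie together in some bag; and for every vertex, the bags containing it form a connected subtree. Here edge (6,5) lies in no bag, so the decomposition is invalid.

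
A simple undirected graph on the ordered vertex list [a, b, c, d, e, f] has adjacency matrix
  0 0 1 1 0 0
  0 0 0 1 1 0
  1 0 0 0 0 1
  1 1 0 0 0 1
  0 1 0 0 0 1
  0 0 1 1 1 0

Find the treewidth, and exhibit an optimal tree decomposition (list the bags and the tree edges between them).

Every bag has size at most 3, so the width is 3 − 1 = 2 and tw(G) ≤ 2. For the lower bound, G contains the cycle c–a–d–f–c, so G is not a forest; only forests have treewidth ≤ 1, hence tw(G) ≥ 2. Combining the bounds, tw(G) = 2.

Treewidth 2.
Bags: B1 = {a, c, f}  B2 = {a, d, f}  B3 = {d, e, f}  B4 = {b, d, e}
Tree: B1–B2, B2–B3, B3–B4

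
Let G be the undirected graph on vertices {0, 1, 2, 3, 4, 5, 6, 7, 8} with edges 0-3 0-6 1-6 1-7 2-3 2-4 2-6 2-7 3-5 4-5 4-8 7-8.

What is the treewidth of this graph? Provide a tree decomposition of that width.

Treewidth 3.
One optimal decomposition is:
Bags: B1 = {0, 3, 4, 5}  B2 = {0, 2, 3, 4}  B3 = {0, 2, 4, 6}  B4 = {2, 4, 6, 8}  B5 = {2, 6, 7, 8}  B6 = {1, 6, 7, 8}
Tree: B1–B2, B2–B3, B3–B4, B4–B5, B5–B6

The largest bag has 4 vertices, giving width 3; this decomposition certifies tw(G) ≤ 3. For the lower bound: the 4 vertex sets {0,3,5}, {4}, {2}, {1,6,7,8} are disjoint, each induces a connected subgraph, and every pair is joined by at least one edge of G. Contracting each set to a single vertex therefore yields K_{4} as a minor, and since treewidth is minor-monotone, tw(G) ≥ tw(K_{4}) = 3. Combining the bounds, tw(G) = 3.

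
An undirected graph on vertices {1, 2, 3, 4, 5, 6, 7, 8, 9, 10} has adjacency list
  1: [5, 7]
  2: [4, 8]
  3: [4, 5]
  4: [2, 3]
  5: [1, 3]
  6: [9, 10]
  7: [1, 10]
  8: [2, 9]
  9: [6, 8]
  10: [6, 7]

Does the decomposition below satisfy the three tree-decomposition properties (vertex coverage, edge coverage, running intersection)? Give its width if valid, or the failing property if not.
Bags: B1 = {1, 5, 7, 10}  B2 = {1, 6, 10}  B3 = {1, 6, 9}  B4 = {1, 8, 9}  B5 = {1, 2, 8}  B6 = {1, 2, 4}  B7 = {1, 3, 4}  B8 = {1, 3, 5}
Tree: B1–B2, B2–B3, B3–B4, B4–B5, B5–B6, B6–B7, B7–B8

No — bags containing vertex 5 are not connected in the tree.

A tree decomposition must satisfy three properties: every vertex lies in some bag; for every edge, both endpoints lie together in some bag; and for every vertex, the bags containing it form a connected subtree. Here bags containing vertex 5 are not connected in the tree, so the decomposition is invalid.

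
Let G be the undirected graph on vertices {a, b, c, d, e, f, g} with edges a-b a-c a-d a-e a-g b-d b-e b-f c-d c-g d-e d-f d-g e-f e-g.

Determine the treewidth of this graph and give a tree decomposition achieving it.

The largest bag has 4 vertices, giving width 3; this decomposition certifies tw(G) ≤ 3. On the other hand G contains the 4-clique {a, d, e, g}. A clique must lie in a single bag of any decomposition, so no decomposition can have width below 3. The upper and lower bounds meet at 3, so that is the treewidth.

Treewidth 3.
One optimal decomposition is:
Bags: B1 = {a, b, d, e}  B2 = {a, d, e, g}  B3 = {a, c, d, g}  B4 = {b, d, e, f}
Tree: B1–B2, B2–B3, B1–B4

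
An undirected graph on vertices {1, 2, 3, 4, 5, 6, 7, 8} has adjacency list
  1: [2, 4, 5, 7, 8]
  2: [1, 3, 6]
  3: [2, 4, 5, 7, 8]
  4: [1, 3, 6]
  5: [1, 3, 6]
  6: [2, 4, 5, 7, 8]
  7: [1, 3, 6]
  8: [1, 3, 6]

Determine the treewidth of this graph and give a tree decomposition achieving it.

The largest bag has 4 vertices, giving width 3; this decomposition certifies tw(G) ≤ 3. For the lower bound: the 4 vertex sets {6,8}, {1,5}, {3}, {2} are disjoint, each induces a connected subgraph, and every pair is joined by at least one edge of G. Contracting each set to a single vertex therefore yields K_{4} as a minor, and since treewidth is minor-monotone, tw(G) ≥ tw(K_{4}) = 3. Therefore the treewidth is 3.

Treewidth 3.
Bags: B1 = {1, 3, 6, 8}  B2 = {1, 3, 5, 6}  B3 = {1, 2, 3, 6}  B4 = {1, 3, 6, 7}  B5 = {1, 3, 4, 6}
Tree: B1–B2, B2–B3, B3–B4, B4–B5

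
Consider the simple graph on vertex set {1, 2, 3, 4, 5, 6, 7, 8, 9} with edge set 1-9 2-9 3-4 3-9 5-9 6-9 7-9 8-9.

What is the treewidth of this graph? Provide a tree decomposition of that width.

The largest bag has 2 vertices, giving width 1; this decomposition certifies tw(G) ≤ 1. Any graph with an edge has treewidth ≥ 1, and G has the edge 9–3. The upper and lower bounds meet at 1, so that is the treewidth.

Treewidth 1.
One such decomposition:
Bags: B1 = {3, 9}  B2 = {2, 9}  B3 = {8, 9}  B4 = {5, 9}  B5 = {1, 9}  B6 = {7, 9}  B7 = {3, 4}  B8 = {6, 9}
Tree: B1–B2, B2–B3, B1–B4, B4–B5, B1–B6, B1–B7, B5–B8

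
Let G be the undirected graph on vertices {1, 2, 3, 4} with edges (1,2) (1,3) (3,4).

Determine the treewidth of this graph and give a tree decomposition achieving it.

Treewidth 1.
One optimal decomposition is:
Bags: B1 = {1, 3}  B2 = {1, 2}  B3 = {3, 4}
Tree: B1–B2, B1–B3

Each bag holds 2 vertices, so the decomposition has width 1, which upper-bounds the treewidth. G has an edge, so its treewidth is at least 1. The upper and lower bounds meet at 1, so that is the treewidth.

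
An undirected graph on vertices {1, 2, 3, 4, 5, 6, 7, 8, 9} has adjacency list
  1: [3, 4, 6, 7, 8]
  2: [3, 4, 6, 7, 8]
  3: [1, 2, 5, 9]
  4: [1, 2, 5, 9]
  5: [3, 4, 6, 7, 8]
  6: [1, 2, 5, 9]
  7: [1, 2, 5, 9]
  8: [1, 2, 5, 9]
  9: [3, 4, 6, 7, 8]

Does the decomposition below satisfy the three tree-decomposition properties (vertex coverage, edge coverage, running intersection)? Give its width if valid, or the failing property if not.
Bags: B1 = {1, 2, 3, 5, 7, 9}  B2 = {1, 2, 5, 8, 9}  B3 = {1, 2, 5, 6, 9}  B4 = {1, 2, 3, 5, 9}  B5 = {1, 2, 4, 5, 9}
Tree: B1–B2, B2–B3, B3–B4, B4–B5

No — bags containing vertex 3 are not connected in the tree.

A tree decomposition must satisfy three properties: every vertex lies in some bag; for every edge, both endpoints lie together in some bag; and for every vertex, the bags containing it form a connected subtree. Here bags containing vertex 3 are not connected in the tree, so the decomposition is invalid.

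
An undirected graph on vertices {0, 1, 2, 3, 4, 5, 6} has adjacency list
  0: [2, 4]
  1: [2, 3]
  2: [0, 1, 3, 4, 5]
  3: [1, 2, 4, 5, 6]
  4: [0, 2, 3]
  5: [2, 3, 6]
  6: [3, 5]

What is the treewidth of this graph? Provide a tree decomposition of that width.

Every bag has size at most 3, so the width is 3 − 1 = 2 and tw(G) ≤ 2. Conversely, {0, 2, 4} is a clique of size 3, and the vertices of any clique must share a bag in every tree decomposition; so some bag has ≥ 3 vertices and tw(G) ≥ 2. Therefore the treewidth is 2.

Treewidth 2.
One such decomposition:
Bags: B1 = {2, 3, 4}  B2 = {2, 3, 5}  B3 = {1, 2, 3}  B4 = {0, 2, 4}  B5 = {3, 5, 6}
Tree: B1–B2, B2–B3, B1–B4, B2–B5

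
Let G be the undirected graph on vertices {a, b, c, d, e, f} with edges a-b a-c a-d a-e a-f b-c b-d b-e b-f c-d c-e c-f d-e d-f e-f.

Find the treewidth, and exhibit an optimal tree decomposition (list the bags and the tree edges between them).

With just one bag of size 6, the width is 6 − 1 = 5, so tw(G) ≤ 5. For the lower bound, the 6 vertices {a, b, c, d, e, f} are pairwise adjacent, and any tree decomposition puts a clique entirely inside one bag — forcing width ≥ 5. The upper and lower bounds meet at 5, so that is the treewidth.

Treewidth 5.
Bags: B1 = {a, b, c, d, e, f}
Tree: (single bag)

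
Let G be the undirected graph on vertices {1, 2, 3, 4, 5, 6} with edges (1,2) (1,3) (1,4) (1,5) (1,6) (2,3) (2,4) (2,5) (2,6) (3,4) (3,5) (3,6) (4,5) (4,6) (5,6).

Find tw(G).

5

A width-5 tree decomposition is:
Bags: B1 = {1, 2, 3, 4, 5, 6}
Tree: (single bag)
A single bag containing all 6 vertices is trivially a valid decomposition of width 5. On the other hand G contains the 6-clique {1, 2, 3, 4, 5, 6}. A clique must lie in a single bag of any decomposition, so no decomposition can have width below 5. Therefore the treewidth is 5.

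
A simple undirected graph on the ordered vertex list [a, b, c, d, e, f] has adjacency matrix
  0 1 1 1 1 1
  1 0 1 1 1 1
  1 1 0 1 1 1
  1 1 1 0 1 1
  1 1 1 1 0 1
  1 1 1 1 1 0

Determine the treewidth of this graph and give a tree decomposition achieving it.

A single bag containing all 6 vertices is trivially a valid decomposition of width 5. For the lower bound, the 6 vertices {a, b, c, d, e, f} are pairwise adjacent, and any tree decomposition puts a clique entirely inside one bag — forcing width ≥ 5. The upper and lower bounds meet at 5, so that is the treewidth.

Treewidth 5.
One such decomposition:
Bags: B1 = {a, b, c, d, e, f}
Tree: (single bag)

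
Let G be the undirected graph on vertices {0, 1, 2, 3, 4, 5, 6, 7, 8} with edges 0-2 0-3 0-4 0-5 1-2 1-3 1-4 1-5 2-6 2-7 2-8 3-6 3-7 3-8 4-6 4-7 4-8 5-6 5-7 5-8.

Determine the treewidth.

4

A width-4 tree decomposition is:
Bags: B1 = {2, 3, 4, 5, 6}  B2 = {1, 2, 3, 4, 5}  B3 = {0, 2, 3, 4, 5}  B4 = {2, 3, 4, 5, 8}  B5 = {2, 3, 4, 5, 7}
Tree: B1–B2, B2–B3, B3–B4, B4–B5
Every bag has size at most 5, so the width is 5 − 1 = 4 and tw(G) ≤ 4. For the lower bound: the 5 vertex sets {2,6}, {1,3}, {0,4}, {5}, {8} are disjoint, each induces a connected subgraph, and every pair is joined by at least one edge of G. Contracting each set to a single vertex therefore yields K_{5} as a minor, and since treewidth is minor-monotone, tw(G) ≥ tw(K_{5}) = 4. Therefore the treewidth is 4.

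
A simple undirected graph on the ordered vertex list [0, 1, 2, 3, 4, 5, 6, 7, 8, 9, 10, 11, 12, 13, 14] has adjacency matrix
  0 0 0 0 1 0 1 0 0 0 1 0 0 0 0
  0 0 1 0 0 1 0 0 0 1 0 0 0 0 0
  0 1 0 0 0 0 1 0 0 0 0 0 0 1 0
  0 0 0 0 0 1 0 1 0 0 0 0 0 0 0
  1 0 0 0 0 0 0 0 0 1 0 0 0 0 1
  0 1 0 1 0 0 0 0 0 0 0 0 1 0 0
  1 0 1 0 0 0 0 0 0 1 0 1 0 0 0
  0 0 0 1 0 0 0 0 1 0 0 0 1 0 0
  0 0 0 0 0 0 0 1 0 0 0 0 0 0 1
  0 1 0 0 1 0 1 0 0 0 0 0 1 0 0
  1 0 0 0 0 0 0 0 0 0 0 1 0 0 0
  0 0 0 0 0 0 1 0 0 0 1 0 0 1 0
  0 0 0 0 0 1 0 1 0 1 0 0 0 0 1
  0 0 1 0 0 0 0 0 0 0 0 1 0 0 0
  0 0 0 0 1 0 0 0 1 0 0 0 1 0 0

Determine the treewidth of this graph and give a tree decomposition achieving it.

Treewidth 3.
One optimal decomposition is:
Bags: B1 = {2, 10, 11, 13}  B2 = {2, 6, 10, 11}  B3 = {0, 2, 6, 10}  B4 = {0, 1, 2, 6}  B5 = {0, 1, 6, 9}  B6 = {0, 1, 4, 9}  B7 = {1, 4, 5, 9}  B8 = {4, 5, 9, 12}  B9 = {4, 5, 12, 14}  B10 = {3, 5, 12, 14}  B11 = {3, 7, 12, 14}  B12 = {3, 7, 8, 14}
Tree: B1–B2, B2–B3, B3–B4, B4–B5, B5–B6, B6–B7, B7–B8, B8–B9, B9–B10, B10–B11, B11–B12

Every bag has size at most 4, so the width is 4 − 1 = 3 and tw(G) ≤ 3. For the lower bound: the 4 vertex sets {10,11,13}, {2}, {6}, {0,1,4,9} are disjoint, each induces a connected subgraph, and every pair is joined by at least one edge of G. Contracting each set to a single vertex therefore yields K_{4} as a minor, and since treewidth is minor-monotone, tw(G) ≥ tw(K_{4}) = 3. Therefore the treewidth is 3.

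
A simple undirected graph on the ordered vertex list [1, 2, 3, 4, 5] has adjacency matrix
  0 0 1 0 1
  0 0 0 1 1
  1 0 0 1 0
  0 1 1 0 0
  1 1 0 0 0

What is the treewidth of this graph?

A width-2 tree decomposition is:
Bags: B1 = {1, 2, 5}  B2 = {1, 2, 3}  B3 = {2, 3, 4}
Tree: B1–B2, B2–B3
The largest bag has 3 vertices, giving width 2; this decomposition certifies tw(G) ≤ 2. Since 2–5–1–3–4–2 is a cycle in G, G is not acyclic. Forests are exactly the graphs of treewidth ≤ 1, so tw(G) ≥ 2. Therefore the treewidth is 2.

2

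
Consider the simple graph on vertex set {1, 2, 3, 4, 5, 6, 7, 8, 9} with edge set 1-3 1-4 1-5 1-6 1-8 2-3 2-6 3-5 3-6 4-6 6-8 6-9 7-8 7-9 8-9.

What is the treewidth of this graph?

A width-2 tree decomposition is:
Bags: B1 = {1, 3, 5}  B2 = {1, 3, 6}  B3 = {1, 6, 8}  B4 = {6, 8, 9}  B5 = {1, 4, 6}  B6 = {2, 3, 6}  B7 = {7, 8, 9}
Tree: B1–B2, B2–B3, B3–B4, B2–B5, B2–B6, B4–B7
Each bag holds 3 vertices, so the decomposition has width 2, which upper-bounds the treewidth. For the lower bound, the 3 vertices {1, 3, 5} are pairwise adjacent, and any tree decomposition puts a clique entirely inside one bag — forcing width ≥ 2. Hence tw(G) = 2 exactly.

2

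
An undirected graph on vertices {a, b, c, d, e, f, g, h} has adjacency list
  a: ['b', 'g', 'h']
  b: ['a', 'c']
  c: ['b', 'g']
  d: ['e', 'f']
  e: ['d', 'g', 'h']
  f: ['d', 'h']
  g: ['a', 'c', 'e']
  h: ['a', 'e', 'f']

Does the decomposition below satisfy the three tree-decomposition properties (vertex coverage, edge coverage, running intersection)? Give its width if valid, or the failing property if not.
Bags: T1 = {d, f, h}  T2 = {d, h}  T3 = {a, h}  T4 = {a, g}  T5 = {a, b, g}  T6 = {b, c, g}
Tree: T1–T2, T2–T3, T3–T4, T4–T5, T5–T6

A tree decomposition must satisfy three properties: every vertex lies in some bag; for every edge, both endpoints lie together in some bag; and for every vertex, the bags containing it form a connected subtree. Here vertex e appears in no bag, so the decomposition is invalid.

No — vertex e appears in no bag.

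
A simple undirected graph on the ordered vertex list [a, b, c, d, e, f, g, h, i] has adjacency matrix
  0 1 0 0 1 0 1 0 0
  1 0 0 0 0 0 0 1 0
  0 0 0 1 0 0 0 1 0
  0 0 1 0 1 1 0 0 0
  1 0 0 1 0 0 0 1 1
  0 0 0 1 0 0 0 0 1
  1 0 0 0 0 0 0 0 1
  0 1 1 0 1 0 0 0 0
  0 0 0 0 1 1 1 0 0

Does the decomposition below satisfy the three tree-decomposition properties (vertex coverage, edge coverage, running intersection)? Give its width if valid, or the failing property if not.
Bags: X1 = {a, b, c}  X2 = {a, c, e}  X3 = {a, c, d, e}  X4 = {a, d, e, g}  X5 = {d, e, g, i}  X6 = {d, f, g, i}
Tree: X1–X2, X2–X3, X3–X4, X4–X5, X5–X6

No — vertex h appears in no bag.

A tree decomposition must satisfy three properties: every vertex lies in some bag; for every edge, both endpoints lie together in some bag; and for every vertex, the bags containing it form a connected subtree. Here vertex h appears in no bag, so the decomposition is invalid.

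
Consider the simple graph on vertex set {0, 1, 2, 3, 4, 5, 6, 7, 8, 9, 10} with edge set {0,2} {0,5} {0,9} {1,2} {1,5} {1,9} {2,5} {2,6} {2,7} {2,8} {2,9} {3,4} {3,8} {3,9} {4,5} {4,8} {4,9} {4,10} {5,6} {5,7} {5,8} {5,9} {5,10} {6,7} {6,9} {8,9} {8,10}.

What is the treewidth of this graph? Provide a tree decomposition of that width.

Treewidth 3.
Bags: B1 = {2, 5, 8, 9}  B2 = {4, 5, 8, 9}  B3 = {0, 2, 5, 9}  B4 = {3, 4, 8, 9}  B5 = {2, 5, 6, 9}  B6 = {2, 5, 6, 7}  B7 = {4, 5, 8, 10}  B8 = {1, 2, 5, 9}
Tree: B1–B2, B1–B3, B2–B4, B3–B5, B5–B6, B2–B7, B3–B8

Each bag holds 4 vertices, so the decomposition has width 3, which upper-bounds the treewidth. For the lower bound, the 4 vertices {3, 4, 8, 9} are pairwise adjacent, and any tree decomposition puts a clique entirely inside one bag — forcing width ≥ 3. Therefore the treewidth is 3.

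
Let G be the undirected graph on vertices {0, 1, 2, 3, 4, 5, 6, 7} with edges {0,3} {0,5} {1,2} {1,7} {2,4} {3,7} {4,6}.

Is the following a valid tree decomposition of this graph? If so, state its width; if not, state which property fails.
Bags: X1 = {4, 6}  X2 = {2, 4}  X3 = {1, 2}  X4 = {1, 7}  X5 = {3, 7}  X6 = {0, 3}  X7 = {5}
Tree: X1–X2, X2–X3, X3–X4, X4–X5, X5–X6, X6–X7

A tree decomposition must satisfy three properties: every vertex lies in some bag; for every edge, both endpoints lie together in some bag; and for every vertex, the bags containing it form a connected subtree. Here edge (0,5) lies in no bag, so the decomposition is invalid.

No — edge (0,5) lies in no bag.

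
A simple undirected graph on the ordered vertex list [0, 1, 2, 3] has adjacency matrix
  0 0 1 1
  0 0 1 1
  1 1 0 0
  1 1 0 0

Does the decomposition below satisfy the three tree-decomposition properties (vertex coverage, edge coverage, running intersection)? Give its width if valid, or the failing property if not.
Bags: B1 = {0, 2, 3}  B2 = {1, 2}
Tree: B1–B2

A tree decomposition must satisfy three properties: every vertex lies in some bag; for every edge, both endpoints lie together in some bag; and for every vertex, the bags containing it form a connected subtree. Here edge (3,1) lies in no bag, so the decomposition is invalid.

No — edge (3,1) lies in no bag.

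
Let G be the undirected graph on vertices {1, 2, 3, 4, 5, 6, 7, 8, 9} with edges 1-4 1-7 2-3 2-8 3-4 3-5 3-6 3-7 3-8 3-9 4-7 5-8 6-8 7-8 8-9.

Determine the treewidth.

A width-2 tree decomposition is:
Bags: B1 = {3, 7, 8}  B2 = {3, 5, 8}  B3 = {2, 3, 8}  B4 = {3, 4, 7}  B5 = {1, 4, 7}  B6 = {3, 8, 9}  B7 = {3, 6, 8}
Tree: B1–B2, B1–B3, B1–B4, B4–B5, B1–B6, B6–B7
The largest bag has 3 vertices, giving width 2; this decomposition certifies tw(G) ≤ 2. On the other hand G contains the 3-clique {1, 4, 7}. A clique must lie in a single bag of any decomposition, so no decomposition can have width below 2. The upper and lower bounds meet at 2, so that is the treewidth.

2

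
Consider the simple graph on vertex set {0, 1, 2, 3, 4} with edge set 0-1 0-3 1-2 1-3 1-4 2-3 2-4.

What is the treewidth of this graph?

A width-2 tree decomposition is:
Bags: B1 = {0, 1, 3}  B2 = {1, 2, 3}  B3 = {1, 2, 4}
Tree: B1–B2, B2–B3
The largest bag has 3 vertices, giving width 2; this decomposition certifies tw(G) ≤ 2. Conversely, {0, 1, 3} is a clique of size 3, and the vertices of any clique must share a bag in every tree decomposition; so some bag has ≥ 3 vertices and tw(G) ≥ 2. Combining the bounds, tw(G) = 2.

2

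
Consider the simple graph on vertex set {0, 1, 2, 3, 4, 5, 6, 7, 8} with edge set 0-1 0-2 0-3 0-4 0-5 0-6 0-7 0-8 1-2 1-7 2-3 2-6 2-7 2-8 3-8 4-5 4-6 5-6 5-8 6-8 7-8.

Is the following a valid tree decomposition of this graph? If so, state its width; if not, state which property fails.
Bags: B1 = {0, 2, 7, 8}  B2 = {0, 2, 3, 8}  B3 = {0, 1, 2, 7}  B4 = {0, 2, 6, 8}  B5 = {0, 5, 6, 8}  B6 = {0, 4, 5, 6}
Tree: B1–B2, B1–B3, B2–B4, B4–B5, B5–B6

Yes; width 3.

Every vertex of G appears in some bag (union = {0, 1, 2, 3, 4, 5, 6, 7, 8}); every edge is covered by a bag; and for each vertex v the set of bags containing v is connected in the bag tree. The decomposition is therefore valid. The largest bag has 4 vertices, so the width is 3.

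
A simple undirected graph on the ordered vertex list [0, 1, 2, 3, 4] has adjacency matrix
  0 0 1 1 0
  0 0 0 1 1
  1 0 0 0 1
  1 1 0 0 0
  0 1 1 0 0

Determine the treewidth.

A width-2 tree decomposition is:
Bags: B1 = {0, 1, 3}  B2 = {0, 1, 4}  B3 = {0, 2, 4}
Tree: B1–B2, B2–B3
Every bag has size at most 3, so the width is 3 − 1 = 2 and tw(G) ≤ 2. Since 0–3–1–4–2–0 is a cycle in G, G is not acyclic. Forests are exactly the graphs of treewidth ≤ 1, so tw(G) ≥ 2. The upper and lower bounds meet at 2, so that is the treewidth.

2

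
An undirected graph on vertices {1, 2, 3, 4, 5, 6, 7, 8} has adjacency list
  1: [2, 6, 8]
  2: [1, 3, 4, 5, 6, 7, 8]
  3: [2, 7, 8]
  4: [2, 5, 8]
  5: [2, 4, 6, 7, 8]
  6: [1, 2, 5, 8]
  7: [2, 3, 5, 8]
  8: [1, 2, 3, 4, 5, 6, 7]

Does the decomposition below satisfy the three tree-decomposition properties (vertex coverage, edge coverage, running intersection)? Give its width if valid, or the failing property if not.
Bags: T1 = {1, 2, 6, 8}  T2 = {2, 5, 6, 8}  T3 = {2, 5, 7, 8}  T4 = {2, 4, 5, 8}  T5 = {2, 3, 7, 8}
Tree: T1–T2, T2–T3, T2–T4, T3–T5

Yes; width 3.

Every vertex of G appears in some bag (union = {1, 2, 3, 4, 5, 6, 7, 8}); every edge is covered by a bag; and for each vertex v the set of bags containing v is connected in the bag tree. The decomposition is therefore valid. The largest bag has 4 vertices, so the width is 3.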